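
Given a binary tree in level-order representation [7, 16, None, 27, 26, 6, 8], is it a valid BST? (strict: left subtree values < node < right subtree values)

Level-order array: [7, 16, None, 27, 26, 6, 8]
Validate using subtree bounds (lo, hi): at each node, require lo < value < hi,
then recurse left with hi=value and right with lo=value.
Preorder trace (stopping at first violation):
  at node 7 with bounds (-inf, +inf): OK
  at node 16 with bounds (-inf, 7): VIOLATION
Node 16 violates its bound: not (-inf < 16 < 7).
Result: Not a valid BST


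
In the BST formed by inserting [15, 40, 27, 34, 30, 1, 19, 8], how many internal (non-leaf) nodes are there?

Tree built from: [15, 40, 27, 34, 30, 1, 19, 8]
Tree (level-order array): [15, 1, 40, None, 8, 27, None, None, None, 19, 34, None, None, 30]
Rule: An internal node has at least one child.
Per-node child counts:
  node 15: 2 child(ren)
  node 1: 1 child(ren)
  node 8: 0 child(ren)
  node 40: 1 child(ren)
  node 27: 2 child(ren)
  node 19: 0 child(ren)
  node 34: 1 child(ren)
  node 30: 0 child(ren)
Matching nodes: [15, 1, 40, 27, 34]
Count of internal (non-leaf) nodes: 5


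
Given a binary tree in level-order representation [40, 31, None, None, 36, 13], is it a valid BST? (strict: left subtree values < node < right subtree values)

Level-order array: [40, 31, None, None, 36, 13]
Validate using subtree bounds (lo, hi): at each node, require lo < value < hi,
then recurse left with hi=value and right with lo=value.
Preorder trace (stopping at first violation):
  at node 40 with bounds (-inf, +inf): OK
  at node 31 with bounds (-inf, 40): OK
  at node 36 with bounds (31, 40): OK
  at node 13 with bounds (31, 36): VIOLATION
Node 13 violates its bound: not (31 < 13 < 36).
Result: Not a valid BST


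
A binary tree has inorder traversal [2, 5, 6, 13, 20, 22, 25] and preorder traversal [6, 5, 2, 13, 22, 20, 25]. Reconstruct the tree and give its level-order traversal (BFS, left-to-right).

Inorder:  [2, 5, 6, 13, 20, 22, 25]
Preorder: [6, 5, 2, 13, 22, 20, 25]
Algorithm: preorder visits root first, so consume preorder in order;
for each root, split the current inorder slice at that value into
left-subtree inorder and right-subtree inorder, then recurse.
Recursive splits:
  root=6; inorder splits into left=[2, 5], right=[13, 20, 22, 25]
  root=5; inorder splits into left=[2], right=[]
  root=2; inorder splits into left=[], right=[]
  root=13; inorder splits into left=[], right=[20, 22, 25]
  root=22; inorder splits into left=[20], right=[25]
  root=20; inorder splits into left=[], right=[]
  root=25; inorder splits into left=[], right=[]
Reconstructed level-order: [6, 5, 13, 2, 22, 20, 25]


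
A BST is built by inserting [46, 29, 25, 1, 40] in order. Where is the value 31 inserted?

Starting tree (level order): [46, 29, None, 25, 40, 1]
Insertion path: 46 -> 29 -> 40
Result: insert 31 as left child of 40
Final tree (level order): [46, 29, None, 25, 40, 1, None, 31]


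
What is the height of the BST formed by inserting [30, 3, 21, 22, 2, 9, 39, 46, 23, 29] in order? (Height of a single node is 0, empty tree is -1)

Insertion order: [30, 3, 21, 22, 2, 9, 39, 46, 23, 29]
Tree (level-order array): [30, 3, 39, 2, 21, None, 46, None, None, 9, 22, None, None, None, None, None, 23, None, 29]
Compute height bottom-up (empty subtree = -1):
  height(2) = 1 + max(-1, -1) = 0
  height(9) = 1 + max(-1, -1) = 0
  height(29) = 1 + max(-1, -1) = 0
  height(23) = 1 + max(-1, 0) = 1
  height(22) = 1 + max(-1, 1) = 2
  height(21) = 1 + max(0, 2) = 3
  height(3) = 1 + max(0, 3) = 4
  height(46) = 1 + max(-1, -1) = 0
  height(39) = 1 + max(-1, 0) = 1
  height(30) = 1 + max(4, 1) = 5
Height = 5


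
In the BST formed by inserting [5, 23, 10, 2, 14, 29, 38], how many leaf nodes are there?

Tree built from: [5, 23, 10, 2, 14, 29, 38]
Tree (level-order array): [5, 2, 23, None, None, 10, 29, None, 14, None, 38]
Rule: A leaf has 0 children.
Per-node child counts:
  node 5: 2 child(ren)
  node 2: 0 child(ren)
  node 23: 2 child(ren)
  node 10: 1 child(ren)
  node 14: 0 child(ren)
  node 29: 1 child(ren)
  node 38: 0 child(ren)
Matching nodes: [2, 14, 38]
Count of leaf nodes: 3


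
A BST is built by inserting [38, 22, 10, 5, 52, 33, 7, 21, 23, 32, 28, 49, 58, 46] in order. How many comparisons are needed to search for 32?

Search path for 32: 38 -> 22 -> 33 -> 23 -> 32
Found: True
Comparisons: 5


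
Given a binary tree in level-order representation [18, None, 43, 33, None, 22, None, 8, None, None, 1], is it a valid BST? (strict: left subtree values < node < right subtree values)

Level-order array: [18, None, 43, 33, None, 22, None, 8, None, None, 1]
Validate using subtree bounds (lo, hi): at each node, require lo < value < hi,
then recurse left with hi=value and right with lo=value.
Preorder trace (stopping at first violation):
  at node 18 with bounds (-inf, +inf): OK
  at node 43 with bounds (18, +inf): OK
  at node 33 with bounds (18, 43): OK
  at node 22 with bounds (18, 33): OK
  at node 8 with bounds (18, 22): VIOLATION
Node 8 violates its bound: not (18 < 8 < 22).
Result: Not a valid BST


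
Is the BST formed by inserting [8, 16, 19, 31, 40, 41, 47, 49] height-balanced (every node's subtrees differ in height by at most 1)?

Tree (level-order array): [8, None, 16, None, 19, None, 31, None, 40, None, 41, None, 47, None, 49]
Definition: a tree is height-balanced if, at every node, |h(left) - h(right)| <= 1 (empty subtree has height -1).
Bottom-up per-node check:
  node 49: h_left=-1, h_right=-1, diff=0 [OK], height=0
  node 47: h_left=-1, h_right=0, diff=1 [OK], height=1
  node 41: h_left=-1, h_right=1, diff=2 [FAIL (|-1-1|=2 > 1)], height=2
  node 40: h_left=-1, h_right=2, diff=3 [FAIL (|-1-2|=3 > 1)], height=3
  node 31: h_left=-1, h_right=3, diff=4 [FAIL (|-1-3|=4 > 1)], height=4
  node 19: h_left=-1, h_right=4, diff=5 [FAIL (|-1-4|=5 > 1)], height=5
  node 16: h_left=-1, h_right=5, diff=6 [FAIL (|-1-5|=6 > 1)], height=6
  node 8: h_left=-1, h_right=6, diff=7 [FAIL (|-1-6|=7 > 1)], height=7
Node 41 violates the condition: |-1 - 1| = 2 > 1.
Result: Not balanced


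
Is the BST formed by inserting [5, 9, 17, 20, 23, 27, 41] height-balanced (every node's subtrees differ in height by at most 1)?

Tree (level-order array): [5, None, 9, None, 17, None, 20, None, 23, None, 27, None, 41]
Definition: a tree is height-balanced if, at every node, |h(left) - h(right)| <= 1 (empty subtree has height -1).
Bottom-up per-node check:
  node 41: h_left=-1, h_right=-1, diff=0 [OK], height=0
  node 27: h_left=-1, h_right=0, diff=1 [OK], height=1
  node 23: h_left=-1, h_right=1, diff=2 [FAIL (|-1-1|=2 > 1)], height=2
  node 20: h_left=-1, h_right=2, diff=3 [FAIL (|-1-2|=3 > 1)], height=3
  node 17: h_left=-1, h_right=3, diff=4 [FAIL (|-1-3|=4 > 1)], height=4
  node 9: h_left=-1, h_right=4, diff=5 [FAIL (|-1-4|=5 > 1)], height=5
  node 5: h_left=-1, h_right=5, diff=6 [FAIL (|-1-5|=6 > 1)], height=6
Node 23 violates the condition: |-1 - 1| = 2 > 1.
Result: Not balanced


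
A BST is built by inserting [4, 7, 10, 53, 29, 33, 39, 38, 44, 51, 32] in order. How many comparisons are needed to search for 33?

Search path for 33: 4 -> 7 -> 10 -> 53 -> 29 -> 33
Found: True
Comparisons: 6


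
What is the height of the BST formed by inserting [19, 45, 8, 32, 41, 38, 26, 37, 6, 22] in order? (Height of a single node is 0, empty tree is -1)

Insertion order: [19, 45, 8, 32, 41, 38, 26, 37, 6, 22]
Tree (level-order array): [19, 8, 45, 6, None, 32, None, None, None, 26, 41, 22, None, 38, None, None, None, 37]
Compute height bottom-up (empty subtree = -1):
  height(6) = 1 + max(-1, -1) = 0
  height(8) = 1 + max(0, -1) = 1
  height(22) = 1 + max(-1, -1) = 0
  height(26) = 1 + max(0, -1) = 1
  height(37) = 1 + max(-1, -1) = 0
  height(38) = 1 + max(0, -1) = 1
  height(41) = 1 + max(1, -1) = 2
  height(32) = 1 + max(1, 2) = 3
  height(45) = 1 + max(3, -1) = 4
  height(19) = 1 + max(1, 4) = 5
Height = 5


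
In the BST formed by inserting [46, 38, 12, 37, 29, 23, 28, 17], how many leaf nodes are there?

Tree built from: [46, 38, 12, 37, 29, 23, 28, 17]
Tree (level-order array): [46, 38, None, 12, None, None, 37, 29, None, 23, None, 17, 28]
Rule: A leaf has 0 children.
Per-node child counts:
  node 46: 1 child(ren)
  node 38: 1 child(ren)
  node 12: 1 child(ren)
  node 37: 1 child(ren)
  node 29: 1 child(ren)
  node 23: 2 child(ren)
  node 17: 0 child(ren)
  node 28: 0 child(ren)
Matching nodes: [17, 28]
Count of leaf nodes: 2


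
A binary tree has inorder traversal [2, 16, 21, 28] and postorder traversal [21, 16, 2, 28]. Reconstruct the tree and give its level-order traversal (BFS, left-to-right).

Inorder:   [2, 16, 21, 28]
Postorder: [21, 16, 2, 28]
Algorithm: postorder visits root last, so walk postorder right-to-left;
each value is the root of the current inorder slice — split it at that
value, recurse on the right subtree first, then the left.
Recursive splits:
  root=28; inorder splits into left=[2, 16, 21], right=[]
  root=2; inorder splits into left=[], right=[16, 21]
  root=16; inorder splits into left=[], right=[21]
  root=21; inorder splits into left=[], right=[]
Reconstructed level-order: [28, 2, 16, 21]


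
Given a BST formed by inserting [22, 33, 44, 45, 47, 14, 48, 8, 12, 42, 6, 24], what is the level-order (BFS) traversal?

Tree insertion order: [22, 33, 44, 45, 47, 14, 48, 8, 12, 42, 6, 24]
Tree (level-order array): [22, 14, 33, 8, None, 24, 44, 6, 12, None, None, 42, 45, None, None, None, None, None, None, None, 47, None, 48]
BFS from the root, enqueuing left then right child of each popped node:
  queue [22] -> pop 22, enqueue [14, 33], visited so far: [22]
  queue [14, 33] -> pop 14, enqueue [8], visited so far: [22, 14]
  queue [33, 8] -> pop 33, enqueue [24, 44], visited so far: [22, 14, 33]
  queue [8, 24, 44] -> pop 8, enqueue [6, 12], visited so far: [22, 14, 33, 8]
  queue [24, 44, 6, 12] -> pop 24, enqueue [none], visited so far: [22, 14, 33, 8, 24]
  queue [44, 6, 12] -> pop 44, enqueue [42, 45], visited so far: [22, 14, 33, 8, 24, 44]
  queue [6, 12, 42, 45] -> pop 6, enqueue [none], visited so far: [22, 14, 33, 8, 24, 44, 6]
  queue [12, 42, 45] -> pop 12, enqueue [none], visited so far: [22, 14, 33, 8, 24, 44, 6, 12]
  queue [42, 45] -> pop 42, enqueue [none], visited so far: [22, 14, 33, 8, 24, 44, 6, 12, 42]
  queue [45] -> pop 45, enqueue [47], visited so far: [22, 14, 33, 8, 24, 44, 6, 12, 42, 45]
  queue [47] -> pop 47, enqueue [48], visited so far: [22, 14, 33, 8, 24, 44, 6, 12, 42, 45, 47]
  queue [48] -> pop 48, enqueue [none], visited so far: [22, 14, 33, 8, 24, 44, 6, 12, 42, 45, 47, 48]
Result: [22, 14, 33, 8, 24, 44, 6, 12, 42, 45, 47, 48]


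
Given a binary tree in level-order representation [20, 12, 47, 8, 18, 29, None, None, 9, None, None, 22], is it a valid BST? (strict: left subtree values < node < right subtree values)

Level-order array: [20, 12, 47, 8, 18, 29, None, None, 9, None, None, 22]
Validate using subtree bounds (lo, hi): at each node, require lo < value < hi,
then recurse left with hi=value and right with lo=value.
Preorder trace (stopping at first violation):
  at node 20 with bounds (-inf, +inf): OK
  at node 12 with bounds (-inf, 20): OK
  at node 8 with bounds (-inf, 12): OK
  at node 9 with bounds (8, 12): OK
  at node 18 with bounds (12, 20): OK
  at node 47 with bounds (20, +inf): OK
  at node 29 with bounds (20, 47): OK
  at node 22 with bounds (20, 29): OK
No violation found at any node.
Result: Valid BST


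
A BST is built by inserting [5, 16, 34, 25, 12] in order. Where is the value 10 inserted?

Starting tree (level order): [5, None, 16, 12, 34, None, None, 25]
Insertion path: 5 -> 16 -> 12
Result: insert 10 as left child of 12
Final tree (level order): [5, None, 16, 12, 34, 10, None, 25]


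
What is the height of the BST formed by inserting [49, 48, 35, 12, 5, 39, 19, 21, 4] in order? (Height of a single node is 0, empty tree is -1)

Insertion order: [49, 48, 35, 12, 5, 39, 19, 21, 4]
Tree (level-order array): [49, 48, None, 35, None, 12, 39, 5, 19, None, None, 4, None, None, 21]
Compute height bottom-up (empty subtree = -1):
  height(4) = 1 + max(-1, -1) = 0
  height(5) = 1 + max(0, -1) = 1
  height(21) = 1 + max(-1, -1) = 0
  height(19) = 1 + max(-1, 0) = 1
  height(12) = 1 + max(1, 1) = 2
  height(39) = 1 + max(-1, -1) = 0
  height(35) = 1 + max(2, 0) = 3
  height(48) = 1 + max(3, -1) = 4
  height(49) = 1 + max(4, -1) = 5
Height = 5


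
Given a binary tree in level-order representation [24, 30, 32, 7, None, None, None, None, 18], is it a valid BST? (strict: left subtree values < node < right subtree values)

Level-order array: [24, 30, 32, 7, None, None, None, None, 18]
Validate using subtree bounds (lo, hi): at each node, require lo < value < hi,
then recurse left with hi=value and right with lo=value.
Preorder trace (stopping at first violation):
  at node 24 with bounds (-inf, +inf): OK
  at node 30 with bounds (-inf, 24): VIOLATION
Node 30 violates its bound: not (-inf < 30 < 24).
Result: Not a valid BST


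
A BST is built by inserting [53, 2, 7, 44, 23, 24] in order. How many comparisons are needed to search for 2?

Search path for 2: 53 -> 2
Found: True
Comparisons: 2


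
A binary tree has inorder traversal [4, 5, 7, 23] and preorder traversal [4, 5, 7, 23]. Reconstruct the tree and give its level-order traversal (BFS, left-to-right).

Inorder:  [4, 5, 7, 23]
Preorder: [4, 5, 7, 23]
Algorithm: preorder visits root first, so consume preorder in order;
for each root, split the current inorder slice at that value into
left-subtree inorder and right-subtree inorder, then recurse.
Recursive splits:
  root=4; inorder splits into left=[], right=[5, 7, 23]
  root=5; inorder splits into left=[], right=[7, 23]
  root=7; inorder splits into left=[], right=[23]
  root=23; inorder splits into left=[], right=[]
Reconstructed level-order: [4, 5, 7, 23]


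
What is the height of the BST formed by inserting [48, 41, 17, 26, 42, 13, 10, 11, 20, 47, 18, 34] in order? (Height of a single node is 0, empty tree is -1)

Insertion order: [48, 41, 17, 26, 42, 13, 10, 11, 20, 47, 18, 34]
Tree (level-order array): [48, 41, None, 17, 42, 13, 26, None, 47, 10, None, 20, 34, None, None, None, 11, 18]
Compute height bottom-up (empty subtree = -1):
  height(11) = 1 + max(-1, -1) = 0
  height(10) = 1 + max(-1, 0) = 1
  height(13) = 1 + max(1, -1) = 2
  height(18) = 1 + max(-1, -1) = 0
  height(20) = 1 + max(0, -1) = 1
  height(34) = 1 + max(-1, -1) = 0
  height(26) = 1 + max(1, 0) = 2
  height(17) = 1 + max(2, 2) = 3
  height(47) = 1 + max(-1, -1) = 0
  height(42) = 1 + max(-1, 0) = 1
  height(41) = 1 + max(3, 1) = 4
  height(48) = 1 + max(4, -1) = 5
Height = 5


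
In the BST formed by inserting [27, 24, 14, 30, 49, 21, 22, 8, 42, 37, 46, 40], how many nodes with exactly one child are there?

Tree built from: [27, 24, 14, 30, 49, 21, 22, 8, 42, 37, 46, 40]
Tree (level-order array): [27, 24, 30, 14, None, None, 49, 8, 21, 42, None, None, None, None, 22, 37, 46, None, None, None, 40]
Rule: These are nodes with exactly 1 non-null child.
Per-node child counts:
  node 27: 2 child(ren)
  node 24: 1 child(ren)
  node 14: 2 child(ren)
  node 8: 0 child(ren)
  node 21: 1 child(ren)
  node 22: 0 child(ren)
  node 30: 1 child(ren)
  node 49: 1 child(ren)
  node 42: 2 child(ren)
  node 37: 1 child(ren)
  node 40: 0 child(ren)
  node 46: 0 child(ren)
Matching nodes: [24, 21, 30, 49, 37]
Count of nodes with exactly one child: 5


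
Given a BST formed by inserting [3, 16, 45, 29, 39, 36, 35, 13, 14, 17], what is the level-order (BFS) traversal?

Tree insertion order: [3, 16, 45, 29, 39, 36, 35, 13, 14, 17]
Tree (level-order array): [3, None, 16, 13, 45, None, 14, 29, None, None, None, 17, 39, None, None, 36, None, 35]
BFS from the root, enqueuing left then right child of each popped node:
  queue [3] -> pop 3, enqueue [16], visited so far: [3]
  queue [16] -> pop 16, enqueue [13, 45], visited so far: [3, 16]
  queue [13, 45] -> pop 13, enqueue [14], visited so far: [3, 16, 13]
  queue [45, 14] -> pop 45, enqueue [29], visited so far: [3, 16, 13, 45]
  queue [14, 29] -> pop 14, enqueue [none], visited so far: [3, 16, 13, 45, 14]
  queue [29] -> pop 29, enqueue [17, 39], visited so far: [3, 16, 13, 45, 14, 29]
  queue [17, 39] -> pop 17, enqueue [none], visited so far: [3, 16, 13, 45, 14, 29, 17]
  queue [39] -> pop 39, enqueue [36], visited so far: [3, 16, 13, 45, 14, 29, 17, 39]
  queue [36] -> pop 36, enqueue [35], visited so far: [3, 16, 13, 45, 14, 29, 17, 39, 36]
  queue [35] -> pop 35, enqueue [none], visited so far: [3, 16, 13, 45, 14, 29, 17, 39, 36, 35]
Result: [3, 16, 13, 45, 14, 29, 17, 39, 36, 35]


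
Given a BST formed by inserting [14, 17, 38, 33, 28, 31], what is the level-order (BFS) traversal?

Tree insertion order: [14, 17, 38, 33, 28, 31]
Tree (level-order array): [14, None, 17, None, 38, 33, None, 28, None, None, 31]
BFS from the root, enqueuing left then right child of each popped node:
  queue [14] -> pop 14, enqueue [17], visited so far: [14]
  queue [17] -> pop 17, enqueue [38], visited so far: [14, 17]
  queue [38] -> pop 38, enqueue [33], visited so far: [14, 17, 38]
  queue [33] -> pop 33, enqueue [28], visited so far: [14, 17, 38, 33]
  queue [28] -> pop 28, enqueue [31], visited so far: [14, 17, 38, 33, 28]
  queue [31] -> pop 31, enqueue [none], visited so far: [14, 17, 38, 33, 28, 31]
Result: [14, 17, 38, 33, 28, 31]


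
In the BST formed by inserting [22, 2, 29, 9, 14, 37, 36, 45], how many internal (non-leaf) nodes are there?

Tree built from: [22, 2, 29, 9, 14, 37, 36, 45]
Tree (level-order array): [22, 2, 29, None, 9, None, 37, None, 14, 36, 45]
Rule: An internal node has at least one child.
Per-node child counts:
  node 22: 2 child(ren)
  node 2: 1 child(ren)
  node 9: 1 child(ren)
  node 14: 0 child(ren)
  node 29: 1 child(ren)
  node 37: 2 child(ren)
  node 36: 0 child(ren)
  node 45: 0 child(ren)
Matching nodes: [22, 2, 9, 29, 37]
Count of internal (non-leaf) nodes: 5


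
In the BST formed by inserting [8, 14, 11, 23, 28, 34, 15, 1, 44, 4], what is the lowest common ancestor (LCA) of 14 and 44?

Tree insertion order: [8, 14, 11, 23, 28, 34, 15, 1, 44, 4]
Tree (level-order array): [8, 1, 14, None, 4, 11, 23, None, None, None, None, 15, 28, None, None, None, 34, None, 44]
In a BST, the LCA of p=14, q=44 is the first node v on the
root-to-leaf path with p <= v <= q (go left if both < v, right if both > v).
Walk from root:
  at 8: both 14 and 44 > 8, go right
  at 14: 14 <= 14 <= 44, this is the LCA
LCA = 14


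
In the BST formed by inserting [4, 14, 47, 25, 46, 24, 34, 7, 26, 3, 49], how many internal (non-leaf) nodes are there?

Tree built from: [4, 14, 47, 25, 46, 24, 34, 7, 26, 3, 49]
Tree (level-order array): [4, 3, 14, None, None, 7, 47, None, None, 25, 49, 24, 46, None, None, None, None, 34, None, 26]
Rule: An internal node has at least one child.
Per-node child counts:
  node 4: 2 child(ren)
  node 3: 0 child(ren)
  node 14: 2 child(ren)
  node 7: 0 child(ren)
  node 47: 2 child(ren)
  node 25: 2 child(ren)
  node 24: 0 child(ren)
  node 46: 1 child(ren)
  node 34: 1 child(ren)
  node 26: 0 child(ren)
  node 49: 0 child(ren)
Matching nodes: [4, 14, 47, 25, 46, 34]
Count of internal (non-leaf) nodes: 6


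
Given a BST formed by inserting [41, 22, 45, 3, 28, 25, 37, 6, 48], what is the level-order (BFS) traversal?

Tree insertion order: [41, 22, 45, 3, 28, 25, 37, 6, 48]
Tree (level-order array): [41, 22, 45, 3, 28, None, 48, None, 6, 25, 37]
BFS from the root, enqueuing left then right child of each popped node:
  queue [41] -> pop 41, enqueue [22, 45], visited so far: [41]
  queue [22, 45] -> pop 22, enqueue [3, 28], visited so far: [41, 22]
  queue [45, 3, 28] -> pop 45, enqueue [48], visited so far: [41, 22, 45]
  queue [3, 28, 48] -> pop 3, enqueue [6], visited so far: [41, 22, 45, 3]
  queue [28, 48, 6] -> pop 28, enqueue [25, 37], visited so far: [41, 22, 45, 3, 28]
  queue [48, 6, 25, 37] -> pop 48, enqueue [none], visited so far: [41, 22, 45, 3, 28, 48]
  queue [6, 25, 37] -> pop 6, enqueue [none], visited so far: [41, 22, 45, 3, 28, 48, 6]
  queue [25, 37] -> pop 25, enqueue [none], visited so far: [41, 22, 45, 3, 28, 48, 6, 25]
  queue [37] -> pop 37, enqueue [none], visited so far: [41, 22, 45, 3, 28, 48, 6, 25, 37]
Result: [41, 22, 45, 3, 28, 48, 6, 25, 37]


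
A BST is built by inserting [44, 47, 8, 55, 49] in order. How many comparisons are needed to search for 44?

Search path for 44: 44
Found: True
Comparisons: 1


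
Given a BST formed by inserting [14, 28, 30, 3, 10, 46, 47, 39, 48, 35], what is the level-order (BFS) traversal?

Tree insertion order: [14, 28, 30, 3, 10, 46, 47, 39, 48, 35]
Tree (level-order array): [14, 3, 28, None, 10, None, 30, None, None, None, 46, 39, 47, 35, None, None, 48]
BFS from the root, enqueuing left then right child of each popped node:
  queue [14] -> pop 14, enqueue [3, 28], visited so far: [14]
  queue [3, 28] -> pop 3, enqueue [10], visited so far: [14, 3]
  queue [28, 10] -> pop 28, enqueue [30], visited so far: [14, 3, 28]
  queue [10, 30] -> pop 10, enqueue [none], visited so far: [14, 3, 28, 10]
  queue [30] -> pop 30, enqueue [46], visited so far: [14, 3, 28, 10, 30]
  queue [46] -> pop 46, enqueue [39, 47], visited so far: [14, 3, 28, 10, 30, 46]
  queue [39, 47] -> pop 39, enqueue [35], visited so far: [14, 3, 28, 10, 30, 46, 39]
  queue [47, 35] -> pop 47, enqueue [48], visited so far: [14, 3, 28, 10, 30, 46, 39, 47]
  queue [35, 48] -> pop 35, enqueue [none], visited so far: [14, 3, 28, 10, 30, 46, 39, 47, 35]
  queue [48] -> pop 48, enqueue [none], visited so far: [14, 3, 28, 10, 30, 46, 39, 47, 35, 48]
Result: [14, 3, 28, 10, 30, 46, 39, 47, 35, 48]


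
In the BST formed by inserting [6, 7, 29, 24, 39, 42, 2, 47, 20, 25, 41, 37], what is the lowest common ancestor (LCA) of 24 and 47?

Tree insertion order: [6, 7, 29, 24, 39, 42, 2, 47, 20, 25, 41, 37]
Tree (level-order array): [6, 2, 7, None, None, None, 29, 24, 39, 20, 25, 37, 42, None, None, None, None, None, None, 41, 47]
In a BST, the LCA of p=24, q=47 is the first node v on the
root-to-leaf path with p <= v <= q (go left if both < v, right if both > v).
Walk from root:
  at 6: both 24 and 47 > 6, go right
  at 7: both 24 and 47 > 7, go right
  at 29: 24 <= 29 <= 47, this is the LCA
LCA = 29


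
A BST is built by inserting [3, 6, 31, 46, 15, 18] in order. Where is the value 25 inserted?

Starting tree (level order): [3, None, 6, None, 31, 15, 46, None, 18]
Insertion path: 3 -> 6 -> 31 -> 15 -> 18
Result: insert 25 as right child of 18
Final tree (level order): [3, None, 6, None, 31, 15, 46, None, 18, None, None, None, 25]


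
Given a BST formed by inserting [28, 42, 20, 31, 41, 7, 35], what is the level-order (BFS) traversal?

Tree insertion order: [28, 42, 20, 31, 41, 7, 35]
Tree (level-order array): [28, 20, 42, 7, None, 31, None, None, None, None, 41, 35]
BFS from the root, enqueuing left then right child of each popped node:
  queue [28] -> pop 28, enqueue [20, 42], visited so far: [28]
  queue [20, 42] -> pop 20, enqueue [7], visited so far: [28, 20]
  queue [42, 7] -> pop 42, enqueue [31], visited so far: [28, 20, 42]
  queue [7, 31] -> pop 7, enqueue [none], visited so far: [28, 20, 42, 7]
  queue [31] -> pop 31, enqueue [41], visited so far: [28, 20, 42, 7, 31]
  queue [41] -> pop 41, enqueue [35], visited so far: [28, 20, 42, 7, 31, 41]
  queue [35] -> pop 35, enqueue [none], visited so far: [28, 20, 42, 7, 31, 41, 35]
Result: [28, 20, 42, 7, 31, 41, 35]


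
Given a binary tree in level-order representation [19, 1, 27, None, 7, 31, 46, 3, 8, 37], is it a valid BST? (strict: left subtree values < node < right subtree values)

Level-order array: [19, 1, 27, None, 7, 31, 46, 3, 8, 37]
Validate using subtree bounds (lo, hi): at each node, require lo < value < hi,
then recurse left with hi=value and right with lo=value.
Preorder trace (stopping at first violation):
  at node 19 with bounds (-inf, +inf): OK
  at node 1 with bounds (-inf, 19): OK
  at node 7 with bounds (1, 19): OK
  at node 3 with bounds (1, 7): OK
  at node 8 with bounds (7, 19): OK
  at node 27 with bounds (19, +inf): OK
  at node 31 with bounds (19, 27): VIOLATION
Node 31 violates its bound: not (19 < 31 < 27).
Result: Not a valid BST


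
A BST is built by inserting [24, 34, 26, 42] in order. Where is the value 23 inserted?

Starting tree (level order): [24, None, 34, 26, 42]
Insertion path: 24
Result: insert 23 as left child of 24
Final tree (level order): [24, 23, 34, None, None, 26, 42]


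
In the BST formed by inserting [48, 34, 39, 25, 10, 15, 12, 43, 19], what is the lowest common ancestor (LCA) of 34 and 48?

Tree insertion order: [48, 34, 39, 25, 10, 15, 12, 43, 19]
Tree (level-order array): [48, 34, None, 25, 39, 10, None, None, 43, None, 15, None, None, 12, 19]
In a BST, the LCA of p=34, q=48 is the first node v on the
root-to-leaf path with p <= v <= q (go left if both < v, right if both > v).
Walk from root:
  at 48: 34 <= 48 <= 48, this is the LCA
LCA = 48


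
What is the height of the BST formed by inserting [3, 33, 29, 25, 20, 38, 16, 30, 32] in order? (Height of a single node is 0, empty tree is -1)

Insertion order: [3, 33, 29, 25, 20, 38, 16, 30, 32]
Tree (level-order array): [3, None, 33, 29, 38, 25, 30, None, None, 20, None, None, 32, 16]
Compute height bottom-up (empty subtree = -1):
  height(16) = 1 + max(-1, -1) = 0
  height(20) = 1 + max(0, -1) = 1
  height(25) = 1 + max(1, -1) = 2
  height(32) = 1 + max(-1, -1) = 0
  height(30) = 1 + max(-1, 0) = 1
  height(29) = 1 + max(2, 1) = 3
  height(38) = 1 + max(-1, -1) = 0
  height(33) = 1 + max(3, 0) = 4
  height(3) = 1 + max(-1, 4) = 5
Height = 5


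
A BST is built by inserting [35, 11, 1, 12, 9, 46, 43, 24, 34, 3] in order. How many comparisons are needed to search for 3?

Search path for 3: 35 -> 11 -> 1 -> 9 -> 3
Found: True
Comparisons: 5


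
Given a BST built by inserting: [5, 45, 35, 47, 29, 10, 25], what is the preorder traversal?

Tree insertion order: [5, 45, 35, 47, 29, 10, 25]
Tree (level-order array): [5, None, 45, 35, 47, 29, None, None, None, 10, None, None, 25]
Preorder traversal: [5, 45, 35, 29, 10, 25, 47]


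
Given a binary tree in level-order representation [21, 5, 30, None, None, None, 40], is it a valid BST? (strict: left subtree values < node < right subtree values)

Level-order array: [21, 5, 30, None, None, None, 40]
Validate using subtree bounds (lo, hi): at each node, require lo < value < hi,
then recurse left with hi=value and right with lo=value.
Preorder trace (stopping at first violation):
  at node 21 with bounds (-inf, +inf): OK
  at node 5 with bounds (-inf, 21): OK
  at node 30 with bounds (21, +inf): OK
  at node 40 with bounds (30, +inf): OK
No violation found at any node.
Result: Valid BST


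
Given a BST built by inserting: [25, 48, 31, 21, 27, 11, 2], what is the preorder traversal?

Tree insertion order: [25, 48, 31, 21, 27, 11, 2]
Tree (level-order array): [25, 21, 48, 11, None, 31, None, 2, None, 27]
Preorder traversal: [25, 21, 11, 2, 48, 31, 27]


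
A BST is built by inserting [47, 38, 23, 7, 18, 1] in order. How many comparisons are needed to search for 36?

Search path for 36: 47 -> 38 -> 23
Found: False
Comparisons: 3


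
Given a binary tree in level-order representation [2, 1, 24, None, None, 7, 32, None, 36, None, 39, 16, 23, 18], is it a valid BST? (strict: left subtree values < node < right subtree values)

Level-order array: [2, 1, 24, None, None, 7, 32, None, 36, None, 39, 16, 23, 18]
Validate using subtree bounds (lo, hi): at each node, require lo < value < hi,
then recurse left with hi=value and right with lo=value.
Preorder trace (stopping at first violation):
  at node 2 with bounds (-inf, +inf): OK
  at node 1 with bounds (-inf, 2): OK
  at node 24 with bounds (2, +inf): OK
  at node 7 with bounds (2, 24): OK
  at node 36 with bounds (7, 24): VIOLATION
Node 36 violates its bound: not (7 < 36 < 24).
Result: Not a valid BST


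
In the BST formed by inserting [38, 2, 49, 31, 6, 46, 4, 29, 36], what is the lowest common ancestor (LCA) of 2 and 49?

Tree insertion order: [38, 2, 49, 31, 6, 46, 4, 29, 36]
Tree (level-order array): [38, 2, 49, None, 31, 46, None, 6, 36, None, None, 4, 29]
In a BST, the LCA of p=2, q=49 is the first node v on the
root-to-leaf path with p <= v <= q (go left if both < v, right if both > v).
Walk from root:
  at 38: 2 <= 38 <= 49, this is the LCA
LCA = 38


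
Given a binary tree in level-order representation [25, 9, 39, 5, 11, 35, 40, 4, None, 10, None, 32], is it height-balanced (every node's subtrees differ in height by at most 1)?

Tree (level-order array): [25, 9, 39, 5, 11, 35, 40, 4, None, 10, None, 32]
Definition: a tree is height-balanced if, at every node, |h(left) - h(right)| <= 1 (empty subtree has height -1).
Bottom-up per-node check:
  node 4: h_left=-1, h_right=-1, diff=0 [OK], height=0
  node 5: h_left=0, h_right=-1, diff=1 [OK], height=1
  node 10: h_left=-1, h_right=-1, diff=0 [OK], height=0
  node 11: h_left=0, h_right=-1, diff=1 [OK], height=1
  node 9: h_left=1, h_right=1, diff=0 [OK], height=2
  node 32: h_left=-1, h_right=-1, diff=0 [OK], height=0
  node 35: h_left=0, h_right=-1, diff=1 [OK], height=1
  node 40: h_left=-1, h_right=-1, diff=0 [OK], height=0
  node 39: h_left=1, h_right=0, diff=1 [OK], height=2
  node 25: h_left=2, h_right=2, diff=0 [OK], height=3
All nodes satisfy the balance condition.
Result: Balanced


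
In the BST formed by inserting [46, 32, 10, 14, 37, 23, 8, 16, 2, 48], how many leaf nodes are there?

Tree built from: [46, 32, 10, 14, 37, 23, 8, 16, 2, 48]
Tree (level-order array): [46, 32, 48, 10, 37, None, None, 8, 14, None, None, 2, None, None, 23, None, None, 16]
Rule: A leaf has 0 children.
Per-node child counts:
  node 46: 2 child(ren)
  node 32: 2 child(ren)
  node 10: 2 child(ren)
  node 8: 1 child(ren)
  node 2: 0 child(ren)
  node 14: 1 child(ren)
  node 23: 1 child(ren)
  node 16: 0 child(ren)
  node 37: 0 child(ren)
  node 48: 0 child(ren)
Matching nodes: [2, 16, 37, 48]
Count of leaf nodes: 4


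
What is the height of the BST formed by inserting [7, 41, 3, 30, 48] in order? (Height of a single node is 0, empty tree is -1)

Insertion order: [7, 41, 3, 30, 48]
Tree (level-order array): [7, 3, 41, None, None, 30, 48]
Compute height bottom-up (empty subtree = -1):
  height(3) = 1 + max(-1, -1) = 0
  height(30) = 1 + max(-1, -1) = 0
  height(48) = 1 + max(-1, -1) = 0
  height(41) = 1 + max(0, 0) = 1
  height(7) = 1 + max(0, 1) = 2
Height = 2


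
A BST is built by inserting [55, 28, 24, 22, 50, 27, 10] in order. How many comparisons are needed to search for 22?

Search path for 22: 55 -> 28 -> 24 -> 22
Found: True
Comparisons: 4


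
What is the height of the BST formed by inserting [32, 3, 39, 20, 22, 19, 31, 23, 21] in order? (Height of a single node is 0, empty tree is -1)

Insertion order: [32, 3, 39, 20, 22, 19, 31, 23, 21]
Tree (level-order array): [32, 3, 39, None, 20, None, None, 19, 22, None, None, 21, 31, None, None, 23]
Compute height bottom-up (empty subtree = -1):
  height(19) = 1 + max(-1, -1) = 0
  height(21) = 1 + max(-1, -1) = 0
  height(23) = 1 + max(-1, -1) = 0
  height(31) = 1 + max(0, -1) = 1
  height(22) = 1 + max(0, 1) = 2
  height(20) = 1 + max(0, 2) = 3
  height(3) = 1 + max(-1, 3) = 4
  height(39) = 1 + max(-1, -1) = 0
  height(32) = 1 + max(4, 0) = 5
Height = 5


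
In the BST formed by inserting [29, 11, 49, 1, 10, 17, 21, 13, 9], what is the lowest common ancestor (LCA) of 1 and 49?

Tree insertion order: [29, 11, 49, 1, 10, 17, 21, 13, 9]
Tree (level-order array): [29, 11, 49, 1, 17, None, None, None, 10, 13, 21, 9]
In a BST, the LCA of p=1, q=49 is the first node v on the
root-to-leaf path with p <= v <= q (go left if both < v, right if both > v).
Walk from root:
  at 29: 1 <= 29 <= 49, this is the LCA
LCA = 29


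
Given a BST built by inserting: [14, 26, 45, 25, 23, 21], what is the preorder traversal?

Tree insertion order: [14, 26, 45, 25, 23, 21]
Tree (level-order array): [14, None, 26, 25, 45, 23, None, None, None, 21]
Preorder traversal: [14, 26, 25, 23, 21, 45]


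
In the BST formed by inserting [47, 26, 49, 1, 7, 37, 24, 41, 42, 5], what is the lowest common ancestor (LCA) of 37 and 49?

Tree insertion order: [47, 26, 49, 1, 7, 37, 24, 41, 42, 5]
Tree (level-order array): [47, 26, 49, 1, 37, None, None, None, 7, None, 41, 5, 24, None, 42]
In a BST, the LCA of p=37, q=49 is the first node v on the
root-to-leaf path with p <= v <= q (go left if both < v, right if both > v).
Walk from root:
  at 47: 37 <= 47 <= 49, this is the LCA
LCA = 47


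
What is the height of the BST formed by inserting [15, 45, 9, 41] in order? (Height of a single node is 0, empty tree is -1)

Insertion order: [15, 45, 9, 41]
Tree (level-order array): [15, 9, 45, None, None, 41]
Compute height bottom-up (empty subtree = -1):
  height(9) = 1 + max(-1, -1) = 0
  height(41) = 1 + max(-1, -1) = 0
  height(45) = 1 + max(0, -1) = 1
  height(15) = 1 + max(0, 1) = 2
Height = 2


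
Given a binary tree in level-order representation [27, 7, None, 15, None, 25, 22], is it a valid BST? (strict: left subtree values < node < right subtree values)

Level-order array: [27, 7, None, 15, None, 25, 22]
Validate using subtree bounds (lo, hi): at each node, require lo < value < hi,
then recurse left with hi=value and right with lo=value.
Preorder trace (stopping at first violation):
  at node 27 with bounds (-inf, +inf): OK
  at node 7 with bounds (-inf, 27): OK
  at node 15 with bounds (-inf, 7): VIOLATION
Node 15 violates its bound: not (-inf < 15 < 7).
Result: Not a valid BST


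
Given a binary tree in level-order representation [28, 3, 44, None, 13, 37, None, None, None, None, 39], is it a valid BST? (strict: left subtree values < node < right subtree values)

Level-order array: [28, 3, 44, None, 13, 37, None, None, None, None, 39]
Validate using subtree bounds (lo, hi): at each node, require lo < value < hi,
then recurse left with hi=value and right with lo=value.
Preorder trace (stopping at first violation):
  at node 28 with bounds (-inf, +inf): OK
  at node 3 with bounds (-inf, 28): OK
  at node 13 with bounds (3, 28): OK
  at node 44 with bounds (28, +inf): OK
  at node 37 with bounds (28, 44): OK
  at node 39 with bounds (37, 44): OK
No violation found at any node.
Result: Valid BST


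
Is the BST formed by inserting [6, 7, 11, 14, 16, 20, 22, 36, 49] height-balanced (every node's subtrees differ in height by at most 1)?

Tree (level-order array): [6, None, 7, None, 11, None, 14, None, 16, None, 20, None, 22, None, 36, None, 49]
Definition: a tree is height-balanced if, at every node, |h(left) - h(right)| <= 1 (empty subtree has height -1).
Bottom-up per-node check:
  node 49: h_left=-1, h_right=-1, diff=0 [OK], height=0
  node 36: h_left=-1, h_right=0, diff=1 [OK], height=1
  node 22: h_left=-1, h_right=1, diff=2 [FAIL (|-1-1|=2 > 1)], height=2
  node 20: h_left=-1, h_right=2, diff=3 [FAIL (|-1-2|=3 > 1)], height=3
  node 16: h_left=-1, h_right=3, diff=4 [FAIL (|-1-3|=4 > 1)], height=4
  node 14: h_left=-1, h_right=4, diff=5 [FAIL (|-1-4|=5 > 1)], height=5
  node 11: h_left=-1, h_right=5, diff=6 [FAIL (|-1-5|=6 > 1)], height=6
  node 7: h_left=-1, h_right=6, diff=7 [FAIL (|-1-6|=7 > 1)], height=7
  node 6: h_left=-1, h_right=7, diff=8 [FAIL (|-1-7|=8 > 1)], height=8
Node 22 violates the condition: |-1 - 1| = 2 > 1.
Result: Not balanced


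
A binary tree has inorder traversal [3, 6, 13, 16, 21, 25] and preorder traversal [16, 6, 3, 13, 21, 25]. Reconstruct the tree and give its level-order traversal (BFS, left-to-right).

Inorder:  [3, 6, 13, 16, 21, 25]
Preorder: [16, 6, 3, 13, 21, 25]
Algorithm: preorder visits root first, so consume preorder in order;
for each root, split the current inorder slice at that value into
left-subtree inorder and right-subtree inorder, then recurse.
Recursive splits:
  root=16; inorder splits into left=[3, 6, 13], right=[21, 25]
  root=6; inorder splits into left=[3], right=[13]
  root=3; inorder splits into left=[], right=[]
  root=13; inorder splits into left=[], right=[]
  root=21; inorder splits into left=[], right=[25]
  root=25; inorder splits into left=[], right=[]
Reconstructed level-order: [16, 6, 21, 3, 13, 25]


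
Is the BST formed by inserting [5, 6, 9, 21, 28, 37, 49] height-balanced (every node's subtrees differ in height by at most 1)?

Tree (level-order array): [5, None, 6, None, 9, None, 21, None, 28, None, 37, None, 49]
Definition: a tree is height-balanced if, at every node, |h(left) - h(right)| <= 1 (empty subtree has height -1).
Bottom-up per-node check:
  node 49: h_left=-1, h_right=-1, diff=0 [OK], height=0
  node 37: h_left=-1, h_right=0, diff=1 [OK], height=1
  node 28: h_left=-1, h_right=1, diff=2 [FAIL (|-1-1|=2 > 1)], height=2
  node 21: h_left=-1, h_right=2, diff=3 [FAIL (|-1-2|=3 > 1)], height=3
  node 9: h_left=-1, h_right=3, diff=4 [FAIL (|-1-3|=4 > 1)], height=4
  node 6: h_left=-1, h_right=4, diff=5 [FAIL (|-1-4|=5 > 1)], height=5
  node 5: h_left=-1, h_right=5, diff=6 [FAIL (|-1-5|=6 > 1)], height=6
Node 28 violates the condition: |-1 - 1| = 2 > 1.
Result: Not balanced


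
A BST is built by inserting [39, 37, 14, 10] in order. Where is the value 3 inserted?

Starting tree (level order): [39, 37, None, 14, None, 10]
Insertion path: 39 -> 37 -> 14 -> 10
Result: insert 3 as left child of 10
Final tree (level order): [39, 37, None, 14, None, 10, None, 3]


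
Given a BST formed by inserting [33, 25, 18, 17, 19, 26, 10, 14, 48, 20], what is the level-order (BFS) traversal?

Tree insertion order: [33, 25, 18, 17, 19, 26, 10, 14, 48, 20]
Tree (level-order array): [33, 25, 48, 18, 26, None, None, 17, 19, None, None, 10, None, None, 20, None, 14]
BFS from the root, enqueuing left then right child of each popped node:
  queue [33] -> pop 33, enqueue [25, 48], visited so far: [33]
  queue [25, 48] -> pop 25, enqueue [18, 26], visited so far: [33, 25]
  queue [48, 18, 26] -> pop 48, enqueue [none], visited so far: [33, 25, 48]
  queue [18, 26] -> pop 18, enqueue [17, 19], visited so far: [33, 25, 48, 18]
  queue [26, 17, 19] -> pop 26, enqueue [none], visited so far: [33, 25, 48, 18, 26]
  queue [17, 19] -> pop 17, enqueue [10], visited so far: [33, 25, 48, 18, 26, 17]
  queue [19, 10] -> pop 19, enqueue [20], visited so far: [33, 25, 48, 18, 26, 17, 19]
  queue [10, 20] -> pop 10, enqueue [14], visited so far: [33, 25, 48, 18, 26, 17, 19, 10]
  queue [20, 14] -> pop 20, enqueue [none], visited so far: [33, 25, 48, 18, 26, 17, 19, 10, 20]
  queue [14] -> pop 14, enqueue [none], visited so far: [33, 25, 48, 18, 26, 17, 19, 10, 20, 14]
Result: [33, 25, 48, 18, 26, 17, 19, 10, 20, 14]


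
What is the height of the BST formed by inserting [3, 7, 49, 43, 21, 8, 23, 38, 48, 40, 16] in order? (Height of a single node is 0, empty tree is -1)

Insertion order: [3, 7, 49, 43, 21, 8, 23, 38, 48, 40, 16]
Tree (level-order array): [3, None, 7, None, 49, 43, None, 21, 48, 8, 23, None, None, None, 16, None, 38, None, None, None, 40]
Compute height bottom-up (empty subtree = -1):
  height(16) = 1 + max(-1, -1) = 0
  height(8) = 1 + max(-1, 0) = 1
  height(40) = 1 + max(-1, -1) = 0
  height(38) = 1 + max(-1, 0) = 1
  height(23) = 1 + max(-1, 1) = 2
  height(21) = 1 + max(1, 2) = 3
  height(48) = 1 + max(-1, -1) = 0
  height(43) = 1 + max(3, 0) = 4
  height(49) = 1 + max(4, -1) = 5
  height(7) = 1 + max(-1, 5) = 6
  height(3) = 1 + max(-1, 6) = 7
Height = 7


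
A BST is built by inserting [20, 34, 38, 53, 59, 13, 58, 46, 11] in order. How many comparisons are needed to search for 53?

Search path for 53: 20 -> 34 -> 38 -> 53
Found: True
Comparisons: 4


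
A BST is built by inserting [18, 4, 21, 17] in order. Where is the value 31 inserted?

Starting tree (level order): [18, 4, 21, None, 17]
Insertion path: 18 -> 21
Result: insert 31 as right child of 21
Final tree (level order): [18, 4, 21, None, 17, None, 31]


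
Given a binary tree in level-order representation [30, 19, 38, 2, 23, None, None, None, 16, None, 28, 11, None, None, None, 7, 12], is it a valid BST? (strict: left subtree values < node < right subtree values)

Level-order array: [30, 19, 38, 2, 23, None, None, None, 16, None, 28, 11, None, None, None, 7, 12]
Validate using subtree bounds (lo, hi): at each node, require lo < value < hi,
then recurse left with hi=value and right with lo=value.
Preorder trace (stopping at first violation):
  at node 30 with bounds (-inf, +inf): OK
  at node 19 with bounds (-inf, 30): OK
  at node 2 with bounds (-inf, 19): OK
  at node 16 with bounds (2, 19): OK
  at node 11 with bounds (2, 16): OK
  at node 7 with bounds (2, 11): OK
  at node 12 with bounds (11, 16): OK
  at node 23 with bounds (19, 30): OK
  at node 28 with bounds (23, 30): OK
  at node 38 with bounds (30, +inf): OK
No violation found at any node.
Result: Valid BST
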